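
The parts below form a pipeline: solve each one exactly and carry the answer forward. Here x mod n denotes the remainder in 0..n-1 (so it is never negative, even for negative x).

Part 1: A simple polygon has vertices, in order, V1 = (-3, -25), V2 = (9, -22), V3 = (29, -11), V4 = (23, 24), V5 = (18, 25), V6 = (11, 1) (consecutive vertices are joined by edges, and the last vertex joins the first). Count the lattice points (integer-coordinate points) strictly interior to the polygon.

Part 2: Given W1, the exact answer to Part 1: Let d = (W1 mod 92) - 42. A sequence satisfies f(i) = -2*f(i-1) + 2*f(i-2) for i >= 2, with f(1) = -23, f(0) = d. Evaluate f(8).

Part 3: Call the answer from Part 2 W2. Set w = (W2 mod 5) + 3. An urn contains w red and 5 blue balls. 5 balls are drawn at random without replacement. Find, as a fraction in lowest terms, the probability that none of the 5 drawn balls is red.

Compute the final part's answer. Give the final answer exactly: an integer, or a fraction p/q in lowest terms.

1/56

Part 1: cross terms: (-3*-22 - 9*-25)=291, (9*-11 - 29*-22)=539, (29*24 - 23*-11)=949, (23*25 - 18*24)=143, (18*1 - 11*25)=-257, (11*-25 - -3*1)=-272; twice the area = |1393| = 1393; area = 1393/2; boundary points = 3 + 1 + 1 + 1 + 1 + 2 = 9; strictly interior points = area - boundary/2 + 1 = 693; answer 693
Part 2: W1 = 693; d = 7; f(2) = -2*(-23) + 2*(7) = 60; iterating: f(2)=60, f(3)=-166, f(4)=452, f(5)=-1236, f(6)=3376, f(7)=-9224, f(8)=25200; answer 25200
Part 3: W2 = 25200; w = 3; total draws C(8,5) = 56; favorable C(5,5) = 1; P = 1/56; answer 1/56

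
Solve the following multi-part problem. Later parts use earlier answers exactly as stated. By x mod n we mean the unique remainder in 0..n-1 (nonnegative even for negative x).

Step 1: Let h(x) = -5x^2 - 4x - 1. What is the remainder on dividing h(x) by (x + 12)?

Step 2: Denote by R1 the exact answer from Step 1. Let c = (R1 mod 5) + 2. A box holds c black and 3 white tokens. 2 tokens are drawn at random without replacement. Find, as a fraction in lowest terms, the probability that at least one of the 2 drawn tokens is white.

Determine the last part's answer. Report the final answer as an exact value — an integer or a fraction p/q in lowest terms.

Step 1: remainder = value at the root: -5*(-12)^2 - 4*(-12)^1 - 1 = (-720) + (48) + (-1) = -673; answer -673
Step 2: R1 = -673; c = 4; total draws C(7,2) = 21; complement C(4,2) = 6; favorable 21 - 6 = 15; P = 5/7; answer 5/7

5/7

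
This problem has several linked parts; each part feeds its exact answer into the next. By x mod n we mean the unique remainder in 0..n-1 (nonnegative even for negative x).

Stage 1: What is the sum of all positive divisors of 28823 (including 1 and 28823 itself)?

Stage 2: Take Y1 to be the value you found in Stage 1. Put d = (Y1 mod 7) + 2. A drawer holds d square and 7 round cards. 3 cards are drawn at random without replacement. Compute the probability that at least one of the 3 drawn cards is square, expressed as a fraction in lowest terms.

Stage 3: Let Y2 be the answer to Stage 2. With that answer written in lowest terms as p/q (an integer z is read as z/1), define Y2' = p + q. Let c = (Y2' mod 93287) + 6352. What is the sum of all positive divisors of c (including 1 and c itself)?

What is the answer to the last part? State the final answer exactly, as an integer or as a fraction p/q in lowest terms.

Stage 1: 28823 = 19 * 37 * 41; sigma = (1 + 19) * (1 + 37) * (1 + 41) = 20 * 38 * 42 = 31920; answer 31920
Stage 2: Y1 = 31920; d = 2; total draws C(9,3) = 84; complement C(7,3) = 35; favorable 84 - 35 = 49; P = 7/12; answer 7/12
Stage 3: Y2 = 7/12; threaded value p + q = 19; c = 6371; 6371 = 23 * 277; sigma = (1 + 23) * (1 + 277) = 24 * 278 = 6672; answer 6672

6672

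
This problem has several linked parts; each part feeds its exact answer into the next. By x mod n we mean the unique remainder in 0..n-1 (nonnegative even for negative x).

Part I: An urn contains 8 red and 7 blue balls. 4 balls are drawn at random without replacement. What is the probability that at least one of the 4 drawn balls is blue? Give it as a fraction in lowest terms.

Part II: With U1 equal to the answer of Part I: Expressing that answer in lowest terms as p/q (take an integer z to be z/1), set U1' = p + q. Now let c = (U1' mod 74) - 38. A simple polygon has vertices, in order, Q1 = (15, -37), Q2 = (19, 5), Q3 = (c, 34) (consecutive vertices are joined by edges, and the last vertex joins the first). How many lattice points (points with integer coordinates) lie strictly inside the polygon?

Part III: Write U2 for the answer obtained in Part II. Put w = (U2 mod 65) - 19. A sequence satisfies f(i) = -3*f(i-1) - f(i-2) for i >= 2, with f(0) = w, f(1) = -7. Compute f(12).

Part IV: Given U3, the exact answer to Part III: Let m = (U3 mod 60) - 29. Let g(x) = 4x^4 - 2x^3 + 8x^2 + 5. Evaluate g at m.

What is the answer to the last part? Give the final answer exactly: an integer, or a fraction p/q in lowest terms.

5909

Part I: total draws C(15,4) = 1365; complement C(8,4) = 70; favorable 1365 - 70 = 1295; P = 37/39; answer 37/39
Part II: U1 = 37/39; threaded value p + q = 76; c = -36; cross terms: (15*5 - 19*-37)=778, (19*34 - -36*5)=826, (-36*-37 - 15*34)=822; twice the area = |2426| = 2426; area = 1213; boundary points = 2 + 1 + 1 = 4; strictly interior points = area - boundary/2 + 1 = 1212; answer 1212
Part III: U2 = 1212; w = 23; f(2) = -3*(-7) - 1*(23) = -2; iterating: f(2)=-2, f(3)=13, f(4)=-37, f(5)=98, f(6)=-257, f(7)=673, f(8)=-1762, f(9)=4613, f(10)=-12077, f(11)=31618, f(12)=-82777; answer -82777
Part IV: U3 = -82777; m = -6; 4*(-6)^4 - 2*(-6)^3 + 8*(-6)^2 + 5 = (5184) + (432) + (288) + (5) = 5909; answer 5909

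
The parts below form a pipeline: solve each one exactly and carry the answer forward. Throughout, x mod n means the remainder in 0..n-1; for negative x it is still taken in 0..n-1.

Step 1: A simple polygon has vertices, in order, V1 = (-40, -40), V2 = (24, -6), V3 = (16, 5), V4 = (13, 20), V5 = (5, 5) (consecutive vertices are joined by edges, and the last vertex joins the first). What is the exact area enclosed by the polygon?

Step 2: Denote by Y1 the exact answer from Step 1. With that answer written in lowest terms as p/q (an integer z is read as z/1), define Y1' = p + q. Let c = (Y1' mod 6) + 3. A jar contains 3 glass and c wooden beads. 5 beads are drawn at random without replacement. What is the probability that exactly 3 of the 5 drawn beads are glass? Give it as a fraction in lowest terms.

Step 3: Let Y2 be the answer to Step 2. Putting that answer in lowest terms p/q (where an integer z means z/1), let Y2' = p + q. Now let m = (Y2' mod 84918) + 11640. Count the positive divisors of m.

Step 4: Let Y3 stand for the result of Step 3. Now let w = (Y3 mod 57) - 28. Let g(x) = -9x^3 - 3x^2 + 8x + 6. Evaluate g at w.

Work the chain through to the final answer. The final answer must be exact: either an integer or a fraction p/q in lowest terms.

70646

Step 1: cross terms: (-40*-6 - 24*-40)=1200, (24*5 - 16*-6)=216, (16*20 - 13*5)=255, (13*5 - 5*20)=-35, (5*-40 - -40*5)=0; twice the area = |1636| = 1636; area = 818; answer 818
Step 2: Y1 = 818; threaded value p + q = 819; c = 6; total draws C(9,5) = 126; favorable C(3,3)*C(6,2) = 15; P = 5/42; answer 5/42
Step 3: Y2 = 5/42; threaded value p + q = 47; m = 11687; 11687 = 13 * 29 * 31; number of divisors = (1+1) * (1+1) * (1+1) = 8; answer 8
Step 4: Y3 = 8; w = -20; -9*(-20)^3 - 3*(-20)^2 + 8*(-20)^1 + 6 = (72000) + (-1200) + (-160) + (6) = 70646; answer 70646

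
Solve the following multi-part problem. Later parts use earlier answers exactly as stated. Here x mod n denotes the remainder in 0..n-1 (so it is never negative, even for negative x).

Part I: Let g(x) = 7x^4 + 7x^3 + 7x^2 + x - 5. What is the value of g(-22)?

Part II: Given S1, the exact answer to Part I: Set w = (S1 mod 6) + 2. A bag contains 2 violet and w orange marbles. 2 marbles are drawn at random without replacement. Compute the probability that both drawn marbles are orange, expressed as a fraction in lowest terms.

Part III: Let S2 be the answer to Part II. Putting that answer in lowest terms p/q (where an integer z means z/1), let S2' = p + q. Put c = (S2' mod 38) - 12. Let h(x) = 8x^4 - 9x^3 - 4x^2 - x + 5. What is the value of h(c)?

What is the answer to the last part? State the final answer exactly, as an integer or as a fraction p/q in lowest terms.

-1

Part I: 7*(-22)^4 + 7*(-22)^3 + 7*(-22)^2 + 1*(-22)^1 - 5 = (1639792) + (-74536) + (3388) + (-22) + (-5) = 1568617; answer 1568617
Part II: S1 = 1568617; w = 3; total draws C(5,2) = 10; favorable C(3,2) = 3; P = 3/10; answer 3/10
Part III: S2 = 3/10; threaded value p + q = 13; c = 1; 8*(1)^4 - 9*(1)^3 - 4*(1)^2 - 1*(1)^1 + 5 = (8) + (-9) + (-4) + (-1) + (5) = -1; answer -1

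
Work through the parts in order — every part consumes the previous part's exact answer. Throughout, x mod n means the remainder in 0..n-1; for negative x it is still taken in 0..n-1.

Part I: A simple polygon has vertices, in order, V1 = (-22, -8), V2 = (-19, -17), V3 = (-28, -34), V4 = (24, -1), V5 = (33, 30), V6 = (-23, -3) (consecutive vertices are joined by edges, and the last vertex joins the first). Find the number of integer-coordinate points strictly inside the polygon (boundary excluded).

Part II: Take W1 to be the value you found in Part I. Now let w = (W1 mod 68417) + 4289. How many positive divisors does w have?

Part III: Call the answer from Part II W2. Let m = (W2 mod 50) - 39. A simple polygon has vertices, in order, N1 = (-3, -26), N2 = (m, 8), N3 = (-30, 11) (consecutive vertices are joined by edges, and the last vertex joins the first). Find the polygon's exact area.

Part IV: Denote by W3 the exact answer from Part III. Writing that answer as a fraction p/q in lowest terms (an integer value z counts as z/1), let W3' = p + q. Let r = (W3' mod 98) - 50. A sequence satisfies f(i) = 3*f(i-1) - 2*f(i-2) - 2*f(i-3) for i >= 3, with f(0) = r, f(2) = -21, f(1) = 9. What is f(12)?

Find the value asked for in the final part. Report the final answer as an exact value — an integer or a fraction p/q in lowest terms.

Part I: cross terms: (-22*-17 - -19*-8)=222, (-19*-34 - -28*-17)=170, (-28*-1 - 24*-34)=844, (24*30 - 33*-1)=753, (33*-3 - -23*30)=591, (-23*-8 - -22*-3)=118; twice the area = |2698| = 2698; area = 1349; boundary points = 3 + 1 + 1 + 1 + 1 + 1 = 8; strictly interior points = area - boundary/2 + 1 = 1346; answer 1346
Part II: W1 = 1346; w = 5635; 5635 = 5 * 7^2 * 23; number of divisors = (1+1) * (2+1) * (1+1) = 12; answer 12
Part III: W2 = 12; m = -27; cross terms: (-3*8 - -27*-26)=-726, (-27*11 - -30*8)=-57, (-30*-26 - -3*11)=813; twice the area = |30| = 30; area = 15; answer 15
Part IV: W3 = 15; threaded value p + q = 16; r = -34; f(3) = 3*(-21) - 2*(9) - 2*(-34) = -13; iterating: f(3)=-13, f(4)=-15, f(5)=23, f(6)=125, f(7)=359, f(8)=781, f(9)=1375, f(10)=1845, f(11)=1223, f(12)=-2771; answer -2771

-2771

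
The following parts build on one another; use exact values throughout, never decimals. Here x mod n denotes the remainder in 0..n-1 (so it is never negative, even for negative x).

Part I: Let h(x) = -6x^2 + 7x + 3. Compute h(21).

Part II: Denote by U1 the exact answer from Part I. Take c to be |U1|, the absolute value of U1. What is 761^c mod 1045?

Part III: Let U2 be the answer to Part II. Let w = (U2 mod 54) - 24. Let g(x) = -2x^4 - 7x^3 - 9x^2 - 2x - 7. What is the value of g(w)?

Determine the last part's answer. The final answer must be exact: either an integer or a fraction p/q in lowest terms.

Part I: -6*(21)^2 + 7*(21)^1 + 3 = (-2646) + (147) + (3) = -2496; answer -2496
Part II: U1 = -2496; c = 2496; squarings mod 1045: 761^1=761, 761^2=191, 761^4=951, 761^8=476, 761^16=856, 761^32=191, 761^64=951, 761^128=476, 761^256=856, 761^512=191, 761^1024=951, 761^2048=476; 761^2496 = 761^64 * 761^128 * 761^256 * 761^2048 = 856 (mod 1045); answer 856
Part III: U2 = 856; w = 22; -2*(22)^4 - 7*(22)^3 - 9*(22)^2 - 2*(22)^1 - 7 = (-468512) + (-74536) + (-4356) + (-44) + (-7) = -547455; answer -547455

-547455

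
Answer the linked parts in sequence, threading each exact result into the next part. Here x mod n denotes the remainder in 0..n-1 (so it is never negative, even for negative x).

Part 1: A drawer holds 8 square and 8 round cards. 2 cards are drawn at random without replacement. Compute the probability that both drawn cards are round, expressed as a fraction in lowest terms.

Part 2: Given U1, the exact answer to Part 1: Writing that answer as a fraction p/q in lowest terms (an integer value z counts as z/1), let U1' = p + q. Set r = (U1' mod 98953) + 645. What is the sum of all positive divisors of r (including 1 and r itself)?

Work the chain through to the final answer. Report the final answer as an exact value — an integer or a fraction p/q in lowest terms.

1152

Part 1: total draws C(16,2) = 120; favorable C(8,2) = 28; P = 7/30; answer 7/30
Part 2: U1 = 7/30; threaded value p + q = 37; r = 682; 682 = 2 * 11 * 31; sigma = (1 + 2) * (1 + 11) * (1 + 31) = 3 * 12 * 32 = 1152; answer 1152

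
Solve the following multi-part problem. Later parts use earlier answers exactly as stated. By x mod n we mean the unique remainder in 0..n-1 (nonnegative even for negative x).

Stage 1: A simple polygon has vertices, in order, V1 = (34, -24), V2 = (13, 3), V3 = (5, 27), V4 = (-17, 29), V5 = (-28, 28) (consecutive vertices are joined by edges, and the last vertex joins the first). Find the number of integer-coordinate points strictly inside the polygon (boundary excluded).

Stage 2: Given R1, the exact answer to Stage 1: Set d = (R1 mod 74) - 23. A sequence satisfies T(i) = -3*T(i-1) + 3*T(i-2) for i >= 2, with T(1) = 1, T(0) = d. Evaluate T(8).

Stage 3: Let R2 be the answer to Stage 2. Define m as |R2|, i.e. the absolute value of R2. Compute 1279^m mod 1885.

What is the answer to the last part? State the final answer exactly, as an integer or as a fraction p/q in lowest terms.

Stage 1: cross terms: (34*3 - 13*-24)=414, (13*27 - 5*3)=336, (5*29 - -17*27)=604, (-17*28 - -28*29)=336, (-28*-24 - 34*28)=-280; twice the area = |1410| = 1410; area = 705; boundary points = 3 + 8 + 2 + 1 + 2 = 16; strictly interior points = area - boundary/2 + 1 = 698; answer 698
Stage 2: R1 = 698; d = 9; T(2) = -3*(1) + 3*(9) = 24; iterating: T(2)=24, T(3)=-69, T(4)=279, T(5)=-1044, T(6)=3969, T(7)=-15039, T(8)=57024; answer 57024
Stage 3: R2 = 57024; m = 57024; squarings mod 1885: 1279^1=1279, 1279^2=1546, 1279^4=1821, 1279^8=326, 1279^16=716, 1279^32=1821, 1279^64=326, 1279^128=716, 1279^256=1821, 1279^512=326, 1279^1024=716, 1279^2048=1821, 1279^4096=326, 1279^8192=716, 1279^16384=1821, 1279^32768=326; 1279^57024 = 1279^64 * 1279^128 * 1279^512 * 1279^1024 * 1279^2048 * 1279^4096 * 1279^16384 * 1279^32768 = 716 (mod 1885); answer 716

716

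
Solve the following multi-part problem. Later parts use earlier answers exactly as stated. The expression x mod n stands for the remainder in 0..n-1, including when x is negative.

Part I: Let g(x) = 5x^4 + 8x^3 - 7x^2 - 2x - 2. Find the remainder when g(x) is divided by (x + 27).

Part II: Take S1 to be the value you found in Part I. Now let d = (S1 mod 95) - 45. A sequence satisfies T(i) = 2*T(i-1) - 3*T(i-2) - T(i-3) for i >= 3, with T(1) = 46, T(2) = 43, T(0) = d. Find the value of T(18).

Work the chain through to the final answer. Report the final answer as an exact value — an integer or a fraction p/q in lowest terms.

Part I: remainder = value at the root: 5*(-27)^4 + 8*(-27)^3 - 7*(-27)^2 - 2*(-27)^1 - 2 = (2657205) + (-157464) + (-5103) + (54) + (-2) = 2494690; answer 2494690
Part II: S1 = 2494690; d = 40; T(3) = 2*(43) - 3*(46) - 1*(40) = -92; iterating: T(3)=-92, T(4)=-359, T(5)=-485, T(6)=199, T(7)=2212, T(8)=4312, T(9)=1789, T(10)=-11570, T(11)=-32819, T(12)=-32717, T(13)=44593, T(14)=220156, T(15)=339250, T(16)=-26561, T(17)=-1291028, T(18)=-2841623; answer -2841623

-2841623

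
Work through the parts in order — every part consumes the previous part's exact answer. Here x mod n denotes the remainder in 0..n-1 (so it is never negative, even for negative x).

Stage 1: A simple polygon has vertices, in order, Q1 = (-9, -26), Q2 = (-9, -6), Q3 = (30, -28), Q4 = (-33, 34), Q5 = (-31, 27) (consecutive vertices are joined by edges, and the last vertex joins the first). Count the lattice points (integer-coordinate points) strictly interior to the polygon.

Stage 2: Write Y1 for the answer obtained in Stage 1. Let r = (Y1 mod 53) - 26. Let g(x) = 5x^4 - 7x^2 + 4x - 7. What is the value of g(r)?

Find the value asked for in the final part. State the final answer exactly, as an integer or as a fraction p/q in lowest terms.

-5

Stage 1: cross terms: (-9*-6 - -9*-26)=-180, (-9*-28 - 30*-6)=432, (30*34 - -33*-28)=96, (-33*27 - -31*34)=163, (-31*-26 - -9*27)=1049; twice the area = |1560| = 1560; area = 780; boundary points = 20 + 1 + 1 + 1 + 1 = 24; strictly interior points = area - boundary/2 + 1 = 769; answer 769
Stage 2: Y1 = 769; r = 1; 5*(1)^4 - 7*(1)^2 + 4*(1)^1 - 7 = (5) + (-7) + (4) + (-7) = -5; answer -5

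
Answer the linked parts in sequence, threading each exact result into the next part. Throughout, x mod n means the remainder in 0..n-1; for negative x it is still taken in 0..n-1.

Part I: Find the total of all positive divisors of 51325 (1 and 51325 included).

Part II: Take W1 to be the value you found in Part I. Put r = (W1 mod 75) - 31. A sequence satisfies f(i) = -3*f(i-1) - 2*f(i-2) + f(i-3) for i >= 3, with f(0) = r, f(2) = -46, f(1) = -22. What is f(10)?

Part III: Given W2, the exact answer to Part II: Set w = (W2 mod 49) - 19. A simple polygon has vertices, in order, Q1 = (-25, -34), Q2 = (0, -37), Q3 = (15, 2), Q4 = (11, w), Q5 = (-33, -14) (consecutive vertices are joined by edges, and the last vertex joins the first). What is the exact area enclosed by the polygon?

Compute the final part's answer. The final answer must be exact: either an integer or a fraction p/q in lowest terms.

Part I: 51325 = 5^2 * 2053; sigma = (1 + 5 + 25) * (1 + 2053) = 31 * 2054 = 63674; answer 63674
Part II: W1 = 63674; r = 43; f(3) = -3*(-46) - 2*(-22) + 1*(43) = 225; iterating: f(3)=225, f(4)=-605, f(5)=1319, f(6)=-2522, f(7)=4323, f(8)=-6606, f(9)=8650, f(10)=-8415; answer -8415
Part III: W2 = -8415; w = -6; cross terms: (-25*-37 - 0*-34)=925, (0*2 - 15*-37)=555, (15*-6 - 11*2)=-112, (11*-14 - -33*-6)=-352, (-33*-34 - -25*-14)=772; twice the area = |1788| = 1788; area = 894; answer 894

894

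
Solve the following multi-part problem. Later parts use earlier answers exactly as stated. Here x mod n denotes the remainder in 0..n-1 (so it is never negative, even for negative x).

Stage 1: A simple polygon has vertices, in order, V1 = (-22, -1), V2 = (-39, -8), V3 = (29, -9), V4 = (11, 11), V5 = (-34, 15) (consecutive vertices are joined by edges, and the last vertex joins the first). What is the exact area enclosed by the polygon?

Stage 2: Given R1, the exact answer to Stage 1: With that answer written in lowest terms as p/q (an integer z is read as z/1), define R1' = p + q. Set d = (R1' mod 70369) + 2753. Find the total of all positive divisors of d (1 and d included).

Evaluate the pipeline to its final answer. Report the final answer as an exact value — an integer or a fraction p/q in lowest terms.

Stage 1: cross terms: (-22*-8 - -39*-1)=137, (-39*-9 - 29*-8)=583, (29*11 - 11*-9)=418, (11*15 - -34*11)=539, (-34*-1 - -22*15)=364; twice the area = |2041| = 2041; area = 2041/2; answer 2041/2
Stage 2: R1 = 2041/2; threaded value p + q = 2043; d = 4796; 4796 = 2^2 * 11 * 109; sigma = (1 + 2 + 4) * (1 + 11) * (1 + 109) = 7 * 12 * 110 = 9240; answer 9240

9240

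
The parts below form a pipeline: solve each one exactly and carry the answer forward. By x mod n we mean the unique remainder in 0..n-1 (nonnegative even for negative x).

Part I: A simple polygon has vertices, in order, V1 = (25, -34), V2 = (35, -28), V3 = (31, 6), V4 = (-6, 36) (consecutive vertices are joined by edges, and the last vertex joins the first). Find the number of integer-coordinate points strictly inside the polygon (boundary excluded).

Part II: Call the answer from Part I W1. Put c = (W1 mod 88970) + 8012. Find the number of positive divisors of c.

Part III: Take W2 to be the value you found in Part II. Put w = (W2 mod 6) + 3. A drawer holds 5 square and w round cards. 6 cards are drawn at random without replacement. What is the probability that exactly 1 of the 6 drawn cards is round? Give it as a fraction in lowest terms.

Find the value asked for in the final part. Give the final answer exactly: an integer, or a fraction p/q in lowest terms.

Part I: cross terms: (25*-28 - 35*-34)=490, (35*6 - 31*-28)=1078, (31*36 - -6*6)=1152, (-6*-34 - 25*36)=-696; twice the area = |2024| = 2024; area = 1012; boundary points = 2 + 2 + 1 + 1 = 6; strictly interior points = area - boundary/2 + 1 = 1010; answer 1010
Part II: W1 = 1010; c = 9022; 9022 = 2 * 13 * 347; number of divisors = (1+1) * (1+1) * (1+1) = 8; answer 8
Part III: W2 = 8; w = 5; total draws C(10,6) = 210; favorable C(5,1)*C(5,5) = 5; P = 1/42; answer 1/42

1/42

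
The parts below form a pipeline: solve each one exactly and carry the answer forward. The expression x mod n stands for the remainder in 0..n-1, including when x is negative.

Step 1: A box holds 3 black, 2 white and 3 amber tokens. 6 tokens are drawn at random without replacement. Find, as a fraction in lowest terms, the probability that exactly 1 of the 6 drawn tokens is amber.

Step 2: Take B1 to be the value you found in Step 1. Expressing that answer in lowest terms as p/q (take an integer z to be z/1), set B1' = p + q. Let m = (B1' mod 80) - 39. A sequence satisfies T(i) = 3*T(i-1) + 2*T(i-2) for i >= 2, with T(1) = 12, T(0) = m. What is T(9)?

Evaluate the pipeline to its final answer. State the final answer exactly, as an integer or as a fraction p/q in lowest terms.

167892

Step 1: total draws C(8,6) = 28; favorable C(3,1)*C(5,5) = 3; P = 3/28; answer 3/28
Step 2: B1 = 3/28; threaded value p + q = 31; m = -8; T(2) = 3*(12) + 2*(-8) = 20; iterating: T(2)=20, T(3)=84, T(4)=292, T(5)=1044, T(6)=3716, T(7)=13236, T(8)=47140, T(9)=167892; answer 167892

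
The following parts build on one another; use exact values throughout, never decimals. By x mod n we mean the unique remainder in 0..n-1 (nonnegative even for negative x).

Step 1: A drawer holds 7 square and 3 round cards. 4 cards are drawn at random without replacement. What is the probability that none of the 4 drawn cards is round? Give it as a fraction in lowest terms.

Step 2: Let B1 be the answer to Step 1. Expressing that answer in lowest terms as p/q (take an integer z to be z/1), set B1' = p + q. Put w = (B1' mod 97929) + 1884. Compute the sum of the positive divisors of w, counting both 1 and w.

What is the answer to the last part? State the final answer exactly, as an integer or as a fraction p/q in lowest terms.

1984

Step 1: total draws C(10,4) = 210; favorable C(7,4) = 35; P = 1/6; answer 1/6
Step 2: B1 = 1/6; threaded value p + q = 7; w = 1891; 1891 = 31 * 61; sigma = (1 + 31) * (1 + 61) = 32 * 62 = 1984; answer 1984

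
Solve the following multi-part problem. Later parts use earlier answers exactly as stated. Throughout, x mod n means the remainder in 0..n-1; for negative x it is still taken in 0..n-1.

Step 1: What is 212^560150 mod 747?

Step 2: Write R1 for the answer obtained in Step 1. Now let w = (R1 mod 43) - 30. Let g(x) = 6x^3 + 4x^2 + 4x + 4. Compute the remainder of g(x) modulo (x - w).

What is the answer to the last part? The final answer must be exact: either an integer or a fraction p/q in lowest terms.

-23612

Step 1: squarings mod 747: 212^1=212, 212^2=124, 212^4=436, 212^8=358, 212^16=427, 212^32=61, 212^64=733, 212^128=196, 212^256=319, 212^512=169, 212^1024=175, 212^2048=745, 212^4096=4, 212^8192=16, 212^16384=256, 212^32768=547, 212^65536=409, 212^131072=700, 212^262144=715, 212^524288=277; 212^560150 = 212^2 * 212^4 * 212^16 * 212^1024 * 212^2048 * 212^32768 * 212^524288 = 358 (mod 747); answer 358
Step 2: R1 = 358; w = -16; remainder = value at the root: 6*(-16)^3 + 4*(-16)^2 + 4*(-16)^1 + 4 = (-24576) + (1024) + (-64) + (4) = -23612; answer -23612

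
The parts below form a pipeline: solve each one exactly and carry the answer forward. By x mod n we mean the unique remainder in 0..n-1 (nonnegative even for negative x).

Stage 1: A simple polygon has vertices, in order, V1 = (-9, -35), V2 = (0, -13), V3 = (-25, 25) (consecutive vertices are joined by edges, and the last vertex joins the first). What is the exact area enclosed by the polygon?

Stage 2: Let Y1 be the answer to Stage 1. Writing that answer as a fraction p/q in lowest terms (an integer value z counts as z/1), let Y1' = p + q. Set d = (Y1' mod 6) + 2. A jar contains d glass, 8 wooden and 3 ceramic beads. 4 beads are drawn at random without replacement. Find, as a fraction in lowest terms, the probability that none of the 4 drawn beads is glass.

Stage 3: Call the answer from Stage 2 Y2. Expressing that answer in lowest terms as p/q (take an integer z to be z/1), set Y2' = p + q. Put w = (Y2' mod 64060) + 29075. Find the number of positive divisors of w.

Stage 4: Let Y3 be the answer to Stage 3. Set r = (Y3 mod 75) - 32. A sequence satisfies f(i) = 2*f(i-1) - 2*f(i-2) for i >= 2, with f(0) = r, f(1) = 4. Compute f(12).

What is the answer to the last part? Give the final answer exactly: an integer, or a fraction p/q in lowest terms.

Stage 1: cross terms: (-9*-13 - 0*-35)=117, (0*25 - -25*-13)=-325, (-25*-35 - -9*25)=1100; twice the area = |892| = 892; area = 446; answer 446
Stage 2: Y1 = 446; threaded value p + q = 447; d = 5; total draws C(16,4) = 1820; favorable C(11,4) = 330; P = 33/182; answer 33/182
Stage 3: Y2 = 33/182; threaded value p + q = 215; w = 29290; 29290 = 2 * 5 * 29 * 101; number of divisors = (1+1) * (1+1) * (1+1) * (1+1) = 16; answer 16
Stage 4: Y3 = 16; r = -16; f(2) = 2*(4) - 2*(-16) = 40; iterating: f(2)=40, f(3)=72, f(4)=64, f(5)=-16, f(6)=-160, f(7)=-288, f(8)=-256, f(9)=64, f(10)=640, f(11)=1152, f(12)=1024; answer 1024

1024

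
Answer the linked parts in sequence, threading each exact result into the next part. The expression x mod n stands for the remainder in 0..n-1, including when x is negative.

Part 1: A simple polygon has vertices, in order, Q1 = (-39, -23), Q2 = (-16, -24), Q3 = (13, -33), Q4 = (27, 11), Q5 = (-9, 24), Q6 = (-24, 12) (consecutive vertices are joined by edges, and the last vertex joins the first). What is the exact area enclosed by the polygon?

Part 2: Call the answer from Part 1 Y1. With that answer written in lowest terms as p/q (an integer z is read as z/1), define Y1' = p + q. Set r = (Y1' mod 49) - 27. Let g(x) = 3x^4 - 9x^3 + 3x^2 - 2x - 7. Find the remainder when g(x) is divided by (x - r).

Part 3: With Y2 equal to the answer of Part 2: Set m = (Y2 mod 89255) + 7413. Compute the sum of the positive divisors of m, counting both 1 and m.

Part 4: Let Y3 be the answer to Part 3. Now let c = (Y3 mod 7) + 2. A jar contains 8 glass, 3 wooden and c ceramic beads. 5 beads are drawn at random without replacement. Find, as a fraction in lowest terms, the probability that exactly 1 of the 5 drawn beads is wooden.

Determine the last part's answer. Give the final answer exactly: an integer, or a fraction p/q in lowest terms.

Part 1: cross terms: (-39*-24 - -16*-23)=568, (-16*-33 - 13*-24)=840, (13*11 - 27*-33)=1034, (27*24 - -9*11)=747, (-9*12 - -24*24)=468, (-24*-23 - -39*12)=1020; twice the area = |4677| = 4677; area = 4677/2; answer 4677/2
Part 2: Y1 = 4677/2; threaded value p + q = 4679; r = -3; remainder = value at the root: 3*(-3)^4 - 9*(-3)^3 + 3*(-3)^2 - 2*(-3)^1 - 7 = (243) + (243) + (27) + (6) + (-7) = 512; answer 512
Part 3: Y2 = 512; m = 7925; 7925 = 5^2 * 317; sigma = (1 + 5 + 25) * (1 + 317) = 31 * 318 = 9858; answer 9858
Part 4: Y3 = 9858; c = 4; total draws C(15,5) = 3003; favorable C(3,1)*C(12,4) = 1485; P = 45/91; answer 45/91

45/91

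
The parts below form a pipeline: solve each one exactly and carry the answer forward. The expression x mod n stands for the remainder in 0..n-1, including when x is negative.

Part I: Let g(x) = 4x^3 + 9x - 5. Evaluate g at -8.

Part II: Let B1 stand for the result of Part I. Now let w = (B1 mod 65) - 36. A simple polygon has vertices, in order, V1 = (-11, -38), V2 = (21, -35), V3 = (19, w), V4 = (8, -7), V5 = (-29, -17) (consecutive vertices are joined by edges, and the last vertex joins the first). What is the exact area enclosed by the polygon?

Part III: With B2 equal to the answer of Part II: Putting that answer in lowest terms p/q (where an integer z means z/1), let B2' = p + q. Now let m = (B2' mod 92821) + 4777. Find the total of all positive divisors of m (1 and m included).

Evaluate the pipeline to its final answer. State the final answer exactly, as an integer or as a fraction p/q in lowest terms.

10656

Part I: 4*(-8)^3 + 9*(-8)^1 - 5 = (-2048) + (-72) + (-5) = -2125; answer -2125
Part II: B1 = -2125; w = -16; cross terms: (-11*-35 - 21*-38)=1183, (21*-16 - 19*-35)=329, (19*-7 - 8*-16)=-5, (8*-17 - -29*-7)=-339, (-29*-38 - -11*-17)=915; twice the area = |2083| = 2083; area = 2083/2; answer 2083/2
Part III: B2 = 2083/2; threaded value p + q = 2085; m = 6862; 6862 = 2 * 47 * 73; sigma = (1 + 2) * (1 + 47) * (1 + 73) = 3 * 48 * 74 = 10656; answer 10656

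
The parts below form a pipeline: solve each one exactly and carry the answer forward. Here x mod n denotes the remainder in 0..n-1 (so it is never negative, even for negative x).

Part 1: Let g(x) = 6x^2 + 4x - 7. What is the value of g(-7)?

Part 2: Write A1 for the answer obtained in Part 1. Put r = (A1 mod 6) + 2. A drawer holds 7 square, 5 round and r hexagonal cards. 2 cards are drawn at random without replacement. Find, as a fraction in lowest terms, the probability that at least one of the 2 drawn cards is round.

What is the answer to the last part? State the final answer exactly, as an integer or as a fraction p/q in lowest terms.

4/7

Part 1: 6*(-7)^2 + 4*(-7)^1 - 7 = (294) + (-28) + (-7) = 259; answer 259
Part 2: A1 = 259; r = 3; total draws C(15,2) = 105; complement C(10,2) = 45; favorable 105 - 45 = 60; P = 4/7; answer 4/7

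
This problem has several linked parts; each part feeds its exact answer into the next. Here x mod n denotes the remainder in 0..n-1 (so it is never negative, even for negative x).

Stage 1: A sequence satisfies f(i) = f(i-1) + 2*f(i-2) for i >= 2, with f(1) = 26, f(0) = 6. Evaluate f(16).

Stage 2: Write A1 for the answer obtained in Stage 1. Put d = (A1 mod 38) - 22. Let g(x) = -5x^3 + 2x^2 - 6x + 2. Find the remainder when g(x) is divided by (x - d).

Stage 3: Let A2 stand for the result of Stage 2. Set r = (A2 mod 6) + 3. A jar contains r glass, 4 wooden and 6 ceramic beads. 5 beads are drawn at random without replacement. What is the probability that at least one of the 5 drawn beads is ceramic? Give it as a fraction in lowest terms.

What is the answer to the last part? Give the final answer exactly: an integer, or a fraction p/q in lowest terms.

422/429

Stage 1: f(2) = 1*(26) + 2*(6) = 38; iterating: f(2)=38, f(3)=90, f(4)=166, f(5)=346, f(6)=678, f(7)=1370, f(8)=2726, f(9)=5466, f(10)=10918, f(11)=21850, f(12)=43686, f(13)=87386, f(14)=174758, f(15)=349530, f(16)=699046; answer 699046
Stage 2: A1 = 699046; d = 14; remainder = value at the root: -5*(14)^3 + 2*(14)^2 - 6*(14)^1 + 2 = (-13720) + (392) + (-84) + (2) = -13410; answer -13410
Stage 3: A2 = -13410; r = 3; total draws C(13,5) = 1287; complement C(7,5) = 21; favorable 1287 - 21 = 1266; P = 422/429; answer 422/429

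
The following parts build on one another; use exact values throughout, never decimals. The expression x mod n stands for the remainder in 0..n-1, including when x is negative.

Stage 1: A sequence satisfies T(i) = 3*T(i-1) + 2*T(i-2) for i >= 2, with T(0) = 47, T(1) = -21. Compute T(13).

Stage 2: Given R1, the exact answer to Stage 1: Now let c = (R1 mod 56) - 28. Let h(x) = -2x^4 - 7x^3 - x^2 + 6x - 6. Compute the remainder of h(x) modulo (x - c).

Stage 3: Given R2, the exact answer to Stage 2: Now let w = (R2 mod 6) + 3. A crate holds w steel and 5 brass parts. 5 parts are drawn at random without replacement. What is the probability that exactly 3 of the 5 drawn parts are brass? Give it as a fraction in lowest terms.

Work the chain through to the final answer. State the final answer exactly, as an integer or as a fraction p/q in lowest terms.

Stage 1: T(2) = 3*(-21) + 2*(47) = 31; iterating: T(2)=31, T(3)=51, T(4)=215, T(5)=747, T(6)=2671, T(7)=9507, T(8)=33863, T(9)=120603, T(10)=429535, T(11)=1529811, T(12)=5448503, T(13)=19405131; answer 19405131
Stage 2: R1 = 19405131; c = -17; remainder = value at the root: -2*(-17)^4 - 7*(-17)^3 - 1*(-17)^2 + 6*(-17)^1 - 6 = (-167042) + (34391) + (-289) + (-102) + (-6) = -133048; answer -133048
Stage 3: R2 = -133048; w = 5; total draws C(10,5) = 252; favorable C(5,3)*C(5,2) = 100; P = 25/63; answer 25/63

25/63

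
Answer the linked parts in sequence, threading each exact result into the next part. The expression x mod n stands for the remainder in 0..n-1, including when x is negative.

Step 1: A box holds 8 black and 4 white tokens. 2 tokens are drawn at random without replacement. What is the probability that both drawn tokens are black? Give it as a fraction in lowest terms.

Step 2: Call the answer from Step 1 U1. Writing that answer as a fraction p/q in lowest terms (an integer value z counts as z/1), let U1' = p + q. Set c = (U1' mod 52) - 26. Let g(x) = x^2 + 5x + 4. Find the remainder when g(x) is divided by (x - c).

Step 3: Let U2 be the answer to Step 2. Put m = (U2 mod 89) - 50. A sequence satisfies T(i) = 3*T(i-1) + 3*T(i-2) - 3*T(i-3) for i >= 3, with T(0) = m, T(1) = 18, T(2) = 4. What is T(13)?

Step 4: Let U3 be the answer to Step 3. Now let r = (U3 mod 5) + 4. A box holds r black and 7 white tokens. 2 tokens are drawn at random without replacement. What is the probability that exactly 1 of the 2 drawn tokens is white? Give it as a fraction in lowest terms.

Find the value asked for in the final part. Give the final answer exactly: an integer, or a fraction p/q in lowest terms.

7/13

Step 1: total draws C(12,2) = 66; favorable C(8,2) = 28; P = 14/33; answer 14/33
Step 2: U1 = 14/33; threaded value p + q = 47; c = 21; remainder = value at the root: 1*(21)^2 + 5*(21)^1 + 4 = (441) + (105) + (4) = 550; answer 550
Step 3: U2 = 550; m = -34; T(3) = 3*(4) + 3*(18) - 3*(-34) = 168; iterating: T(3)=168, T(4)=462, T(5)=1878, T(6)=6516, T(7)=23796, T(8)=85302, T(9)=307746, T(10)=1107756, T(11)=3990600, T(12)=14371830, T(13)=51764022; answer 51764022
Step 4: U3 = 51764022; r = 6; total draws C(13,2) = 78; favorable C(7,1)*C(6,1) = 42; P = 7/13; answer 7/13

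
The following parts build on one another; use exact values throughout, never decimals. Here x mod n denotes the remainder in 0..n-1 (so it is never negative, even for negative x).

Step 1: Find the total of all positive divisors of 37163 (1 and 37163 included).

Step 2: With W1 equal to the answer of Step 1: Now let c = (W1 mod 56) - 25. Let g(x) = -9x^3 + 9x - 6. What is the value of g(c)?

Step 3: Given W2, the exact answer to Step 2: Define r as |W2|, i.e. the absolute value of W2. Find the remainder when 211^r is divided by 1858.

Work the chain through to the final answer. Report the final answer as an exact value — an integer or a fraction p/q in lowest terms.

Step 1: 37163 = 7 * 5309; sigma = (1 + 7) * (1 + 5309) = 8 * 5310 = 42480; answer 42480
Step 2: W1 = 42480; c = 7; -9*(7)^3 + 9*(7)^1 - 6 = (-3087) + (63) + (-6) = -3030; answer -3030
Step 3: W2 = -3030; r = 3030; squarings mod 1858: 211^1=211, 211^2=1787, 211^4=1325, 211^8=1673, 211^16=781, 211^32=537, 211^64=379, 211^128=575, 211^256=1759, 211^512=511, 211^1024=1001, 211^2048=539; 211^3030 = 211^2 * 211^4 * 211^16 * 211^64 * 211^128 * 211^256 * 211^512 * 211^2048 = 777 (mod 1858); answer 777

777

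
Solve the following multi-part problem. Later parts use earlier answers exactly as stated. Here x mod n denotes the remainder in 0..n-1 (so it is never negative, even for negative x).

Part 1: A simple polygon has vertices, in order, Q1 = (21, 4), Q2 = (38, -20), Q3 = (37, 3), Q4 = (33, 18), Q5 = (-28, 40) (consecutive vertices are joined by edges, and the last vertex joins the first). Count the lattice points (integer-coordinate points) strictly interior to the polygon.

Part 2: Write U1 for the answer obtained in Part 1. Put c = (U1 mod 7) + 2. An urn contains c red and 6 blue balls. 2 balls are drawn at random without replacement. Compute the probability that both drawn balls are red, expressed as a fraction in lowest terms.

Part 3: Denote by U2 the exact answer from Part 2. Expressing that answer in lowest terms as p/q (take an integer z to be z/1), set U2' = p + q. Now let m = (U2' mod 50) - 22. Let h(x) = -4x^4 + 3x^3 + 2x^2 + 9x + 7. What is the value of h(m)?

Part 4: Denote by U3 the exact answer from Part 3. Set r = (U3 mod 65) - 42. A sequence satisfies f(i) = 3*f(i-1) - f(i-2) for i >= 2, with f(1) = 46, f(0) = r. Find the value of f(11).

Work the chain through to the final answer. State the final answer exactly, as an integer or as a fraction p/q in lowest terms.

747056

Part 1: cross terms: (21*-20 - 38*4)=-572, (38*3 - 37*-20)=854, (37*18 - 33*3)=567, (33*40 - -28*18)=1824, (-28*4 - 21*40)=-952; twice the area = |1721| = 1721; area = 1721/2; boundary points = 1 + 1 + 1 + 1 + 1 = 5; strictly interior points = area - boundary/2 + 1 = 859; answer 859
Part 2: U1 = 859; c = 7; total draws C(13,2) = 78; favorable C(7,2) = 21; P = 7/26; answer 7/26
Part 3: U2 = 7/26; threaded value p + q = 33; m = 11; -4*(11)^4 + 3*(11)^3 + 2*(11)^2 + 9*(11)^1 + 7 = (-58564) + (3993) + (242) + (99) + (7) = -54223; answer -54223
Part 4: U3 = -54223; r = 10; f(2) = 3*(46) - 1*(10) = 128; iterating: f(2)=128, f(3)=338, f(4)=886, f(5)=2320, f(6)=6074, f(7)=15902, f(8)=41632, f(9)=108994, f(10)=285350, f(11)=747056; answer 747056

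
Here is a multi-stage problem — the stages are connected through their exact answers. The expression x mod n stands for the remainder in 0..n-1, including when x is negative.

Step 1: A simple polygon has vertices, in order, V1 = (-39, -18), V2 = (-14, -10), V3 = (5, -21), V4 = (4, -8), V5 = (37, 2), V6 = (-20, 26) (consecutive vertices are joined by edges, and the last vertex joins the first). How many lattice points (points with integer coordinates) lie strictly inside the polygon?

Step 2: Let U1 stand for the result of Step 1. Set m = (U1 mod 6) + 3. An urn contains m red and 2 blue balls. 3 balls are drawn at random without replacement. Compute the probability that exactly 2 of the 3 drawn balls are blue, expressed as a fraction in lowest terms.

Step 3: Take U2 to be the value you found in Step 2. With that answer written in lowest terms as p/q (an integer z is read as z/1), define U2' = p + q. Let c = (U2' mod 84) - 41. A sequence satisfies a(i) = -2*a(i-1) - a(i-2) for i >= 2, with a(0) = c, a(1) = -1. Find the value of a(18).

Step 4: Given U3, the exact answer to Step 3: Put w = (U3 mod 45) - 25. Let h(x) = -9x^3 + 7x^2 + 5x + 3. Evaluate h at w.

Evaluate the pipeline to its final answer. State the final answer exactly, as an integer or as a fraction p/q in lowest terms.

Step 1: cross terms: (-39*-10 - -14*-18)=138, (-14*-21 - 5*-10)=344, (5*-8 - 4*-21)=44, (4*2 - 37*-8)=304, (37*26 - -20*2)=1002, (-20*-18 - -39*26)=1374; twice the area = |3206| = 3206; area = 1603; boundary points = 1 + 1 + 1 + 1 + 3 + 1 = 8; strictly interior points = area - boundary/2 + 1 = 1600; answer 1600
Step 2: U1 = 1600; m = 7; total draws C(9,3) = 84; favorable C(2,2)*C(7,1) = 7; P = 1/12; answer 1/12
Step 3: U2 = 1/12; threaded value p + q = 13; c = -28; a(2) = -2*(-1) - 1*(-28) = 30; iterating: a(2)=30, a(3)=-59, a(4)=88, a(5)=-117, a(6)=146, a(7)=-175, a(8)=204, a(9)=-233, a(10)=262, a(11)=-291, a(12)=320, a(13)=-349, a(14)=378, a(15)=-407, a(16)=436, a(17)=-465, a(18)=494; answer 494
Step 4: U3 = 494; w = 19; -9*(19)^3 + 7*(19)^2 + 5*(19)^1 + 3 = (-61731) + (2527) + (95) + (3) = -59106; answer -59106

-59106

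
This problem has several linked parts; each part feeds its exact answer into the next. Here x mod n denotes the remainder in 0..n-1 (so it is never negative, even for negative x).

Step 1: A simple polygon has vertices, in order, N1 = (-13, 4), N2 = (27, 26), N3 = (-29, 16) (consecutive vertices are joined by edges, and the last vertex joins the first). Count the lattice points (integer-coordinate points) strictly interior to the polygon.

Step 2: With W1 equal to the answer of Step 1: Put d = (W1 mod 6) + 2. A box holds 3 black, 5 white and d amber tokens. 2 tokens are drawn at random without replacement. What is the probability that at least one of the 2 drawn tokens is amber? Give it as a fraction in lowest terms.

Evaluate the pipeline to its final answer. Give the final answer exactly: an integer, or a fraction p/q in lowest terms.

Step 1: cross terms: (-13*26 - 27*4)=-446, (27*16 - -29*26)=1186, (-29*4 - -13*16)=92; twice the area = |832| = 832; area = 416; boundary points = 2 + 2 + 4 = 8; strictly interior points = area - boundary/2 + 1 = 413; answer 413
Step 2: W1 = 413; d = 7; total draws C(15,2) = 105; complement C(8,2) = 28; favorable 105 - 28 = 77; P = 11/15; answer 11/15

11/15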